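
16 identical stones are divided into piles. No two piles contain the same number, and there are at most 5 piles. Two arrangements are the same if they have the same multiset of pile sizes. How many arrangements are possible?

32

A partial list (first 12 by largest part):
16
15 + 1
14 + 2
13 + 3
13 + 2 + 1
12 + 4
12 + 3 + 1
11 + 5
11 + 4 + 1
11 + 3 + 2
10 + 6
10 + 5 + 1
…and 20 more, for 32 total.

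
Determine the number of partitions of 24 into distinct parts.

122

There are 122 such partitions.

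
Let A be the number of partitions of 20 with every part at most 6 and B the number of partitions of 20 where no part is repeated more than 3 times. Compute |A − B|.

38

Partitions of 20 with every part at most 6: 282.
Partitions of 20 where no part is repeated more than 3 times: 320.
|282 − 320| = 38.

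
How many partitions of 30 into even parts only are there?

176

Systematic enumeration (by largest part, then next-largest, …) yields 176.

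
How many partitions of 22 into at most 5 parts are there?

Counting exhaustively, 255 partitions satisfy the conditions.

255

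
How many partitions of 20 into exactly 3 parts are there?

33

There are too many to list fully; the first 12 (by largest part) are:
18,1,1
17,2,1
16,3,1
16,2,2
15,4,1
15,3,2
14,5,1
14,4,2
14,3,3
13,6,1
13,5,2
13,4,3
…and 21 more, for 33 total.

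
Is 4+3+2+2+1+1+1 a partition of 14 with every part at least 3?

The parts sum to 14, and the condition 'every summand is at least 3' is violated.

No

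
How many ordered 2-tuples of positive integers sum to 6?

By stars and bars with positive parts, the count is C(5,1) = 5.

5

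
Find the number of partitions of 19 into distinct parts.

54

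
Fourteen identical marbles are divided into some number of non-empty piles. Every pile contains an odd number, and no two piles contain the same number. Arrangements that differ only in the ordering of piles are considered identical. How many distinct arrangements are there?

3

The partitions of 14 that satisfy the conditions:
13 + 1
11 + 3
9 + 5
That's 3 in total.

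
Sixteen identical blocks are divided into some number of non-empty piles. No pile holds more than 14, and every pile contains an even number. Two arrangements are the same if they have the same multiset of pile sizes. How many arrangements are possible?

21

They are:
14,2
12,4
12,2,2
10,6
10,4,2
10,2,2,2
8,8
8,6,2
8,4,4
8,4,2,2
8,2,2,2,2
6,6,4
6,6,2,2
6,4,4,2
6,4,2,2,2
6,2,2,2,2,2
4,4,4,4
4,4,4,2,2
4,4,2,2,2,2
4,2,2,2,2,2,2
2,2,2,2,2,2,2,2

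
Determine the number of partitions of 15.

176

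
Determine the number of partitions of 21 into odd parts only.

76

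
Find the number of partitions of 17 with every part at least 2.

66

A partial list (first 12 by largest part):
17
15+2
14+3
13+4
13+2+2
12+5
12+3+2
11+6
11+4+2
11+3+3
11+2+2+2
10+7
…and 54 more, for 66 total.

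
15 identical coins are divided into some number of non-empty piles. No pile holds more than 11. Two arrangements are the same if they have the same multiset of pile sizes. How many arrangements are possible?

169

There are 169 such partitions.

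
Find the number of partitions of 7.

Listing the qualifying partitions of 7:
7
1+6
2+5
1+1+5
3+4
1+2+4
1+1+1+4
1+3+3
2+2+3
1+1+2+3
1+1+1+1+3
1+2+2+2
1+1+1+2+2
1+1+1+1+1+2
1+1+1+1+1+1+1

15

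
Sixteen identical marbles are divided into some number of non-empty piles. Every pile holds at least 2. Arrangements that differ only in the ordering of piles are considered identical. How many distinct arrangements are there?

There are too many to list fully; the first 12 (by largest part) are:
16
14+2
13+3
12+4
12+2+2
11+5
11+3+2
10+6
10+4+2
10+3+3
10+2+2+2
9+7
…and 43 more, for 55 total.

55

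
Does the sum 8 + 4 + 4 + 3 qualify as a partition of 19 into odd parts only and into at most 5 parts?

No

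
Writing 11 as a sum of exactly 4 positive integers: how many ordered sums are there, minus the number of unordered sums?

Compositions: C(10,3) = 120.
Partitions of 11 into exactly 4 parts: 11.
Difference: 120 − 11 = 109.

109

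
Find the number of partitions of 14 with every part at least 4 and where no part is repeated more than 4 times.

7

Listing the qualifying partitions of 14:
14
10,4
9,5
8,6
7,7
6,4,4
5,5,4
Counting gives 7.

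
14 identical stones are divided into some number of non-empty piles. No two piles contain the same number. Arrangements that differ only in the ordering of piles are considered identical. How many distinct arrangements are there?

They are:
14
13,1
12,2
11,3
11,2,1
10,4
10,3,1
9,5
9,4,1
9,3,2
8,6
8,5,1
8,4,2
8,3,2,1
7,6,1
7,5,2
7,4,3
7,4,2,1
6,5,3
6,5,2,1
6,4,3,1
5,4,3,2

22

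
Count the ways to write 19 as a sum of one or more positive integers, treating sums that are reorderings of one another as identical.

490

There are 490 such partitions.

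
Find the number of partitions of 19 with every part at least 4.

The partitions of 19 that satisfy the conditions:
19
15+4
14+5
13+6
12+7
11+8
11+4+4
10+9
10+5+4
9+6+4
9+5+5
8+7+4
8+6+5
7+7+5
7+6+6
7+4+4+4
6+5+4+4
5+5+5+4

18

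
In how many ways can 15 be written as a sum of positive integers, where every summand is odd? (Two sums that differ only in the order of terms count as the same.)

A partial list (first 12 by largest part):
15
13, 1, 1
11, 3, 1
11, 1, 1, 1, 1
9, 5, 1
9, 3, 3
9, 3, 1, 1, 1
9, 1, 1, 1, 1, 1, 1
7, 7, 1
7, 5, 3
7, 5, 1, 1, 1
7, 3, 3, 1, 1
…and 15 more, for 27 total.

27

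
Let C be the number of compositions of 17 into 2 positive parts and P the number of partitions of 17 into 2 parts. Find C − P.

Ordered (compositions into 2 parts): C(16,1) = 16.
Unordered (partitions into 2 parts): 8.
Difference: 16 − 8 = 8.

8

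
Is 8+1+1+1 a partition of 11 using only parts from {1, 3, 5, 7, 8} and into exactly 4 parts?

The parts sum to 11, and the condition 'each summand belongs to {1, 3, 5, 7, 8}' holds; the condition 'there are exactly 4 summands' holds.

Yes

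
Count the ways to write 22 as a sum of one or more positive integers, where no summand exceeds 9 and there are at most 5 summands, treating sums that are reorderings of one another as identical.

102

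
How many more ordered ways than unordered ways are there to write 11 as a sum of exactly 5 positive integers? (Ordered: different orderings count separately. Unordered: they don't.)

200

Compositions: C(10,4) = 210.
Partitions of 11 into exactly 5 parts: 10.
Difference: 210 − 10 = 200.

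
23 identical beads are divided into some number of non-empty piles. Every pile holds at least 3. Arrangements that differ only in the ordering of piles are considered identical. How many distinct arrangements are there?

A full systematic count gives 88.

88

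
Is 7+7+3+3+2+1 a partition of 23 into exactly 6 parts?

Yes

The parts sum to 23, and the condition 'there are exactly 6 summands' holds.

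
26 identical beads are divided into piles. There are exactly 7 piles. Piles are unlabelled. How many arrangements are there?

300

Systematic enumeration (by largest part, then next-largest, …) yields 300.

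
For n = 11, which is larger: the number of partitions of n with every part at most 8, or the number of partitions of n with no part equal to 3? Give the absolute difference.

Partitions of 11 with every part at most 8: 52.
Partitions of 11 with no part equal to 3: 34.
|52 − 34| = 18.

18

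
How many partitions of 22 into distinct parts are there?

Enumerating by decreasing first part gives 89 partitions in all.

89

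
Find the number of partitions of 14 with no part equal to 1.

34

A partial list (first 12 by largest part):
14
12,2
11,3
10,4
10,2,2
9,5
9,3,2
8,6
8,4,2
8,3,3
8,2,2,2
7,7
…and 22 more, for 34 total.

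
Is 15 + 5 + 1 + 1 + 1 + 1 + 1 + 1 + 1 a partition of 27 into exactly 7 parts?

The parts sum to 27, and the condition 'there are exactly 7 summands' is violated.

No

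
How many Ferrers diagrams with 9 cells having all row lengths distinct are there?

8

Enumerating:
9
1,8
2,7
3,6
1,2,6
4,5
1,3,5
2,3,4
That's 8 in total.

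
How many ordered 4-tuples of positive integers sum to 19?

816

By stars and bars with positive parts, the count is C(18,3) = 816.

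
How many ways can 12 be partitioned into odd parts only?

15

The partitions of 12 that satisfy the conditions:
11,1
9,3
9,1,1,1
7,5
7,3,1,1
7,1,1,1,1,1
5,5,1,1
5,3,3,1
5,3,1,1,1,1
5,1,1,1,1,1,1,1
3,3,3,3
3,3,3,1,1,1
3,3,1,1,1,1,1,1
3,1,1,1,1,1,1,1,1,1
1,1,1,1,1,1,1,1,1,1,1,1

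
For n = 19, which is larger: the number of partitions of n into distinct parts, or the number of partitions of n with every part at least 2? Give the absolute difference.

51

Partitions of 19 into distinct parts: 54.
Partitions of 19 with every part at least 2: 105.
|54 − 105| = 51.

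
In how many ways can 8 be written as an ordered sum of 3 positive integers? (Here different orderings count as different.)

Equivalently, choose which 2 of the 7 gaps become plus signs: C(7,2) = 21.

21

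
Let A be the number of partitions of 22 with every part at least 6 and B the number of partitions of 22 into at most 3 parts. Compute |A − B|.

Partitions of 22 with every part at least 6: 11.
Partitions of 22 into at most 3 parts: 52.
|11 − 52| = 41.

41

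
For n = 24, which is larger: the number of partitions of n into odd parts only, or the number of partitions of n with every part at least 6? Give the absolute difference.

Partitions of 24 into odd parts only: 122.
Partitions of 24 with every part at least 6: 16.
|122 − 16| = 106.

106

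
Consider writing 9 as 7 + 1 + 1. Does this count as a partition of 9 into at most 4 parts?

Yes

The parts sum to 9, and the condition 'there are at most 4 summands' holds.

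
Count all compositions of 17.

The number of compositions of n is 2^(n−1); here 2^16 = 65536.

65536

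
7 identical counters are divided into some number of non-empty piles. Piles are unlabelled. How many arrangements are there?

15

They are:
7
6 + 1
5 + 2
5 + 1 + 1
4 + 3
4 + 2 + 1
4 + 1 + 1 + 1
3 + 3 + 1
3 + 2 + 2
3 + 2 + 1 + 1
3 + 1 + 1 + 1 + 1
2 + 2 + 2 + 1
2 + 2 + 1 + 1 + 1
2 + 1 + 1 + 1 + 1 + 1
1 + 1 + 1 + 1 + 1 + 1 + 1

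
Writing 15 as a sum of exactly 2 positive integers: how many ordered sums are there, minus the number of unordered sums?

Ordered (compositions into 2 parts): C(14,1) = 14.
Unordered (partitions into 2 parts): 7.
Difference: 14 − 7 = 7.

7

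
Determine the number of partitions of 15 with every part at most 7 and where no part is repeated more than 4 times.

86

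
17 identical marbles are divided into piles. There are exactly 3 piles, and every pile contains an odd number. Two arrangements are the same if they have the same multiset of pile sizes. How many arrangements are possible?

The partitions of 17 that satisfy the conditions:
15,1,1
13,3,1
11,5,1
11,3,3
9,7,1
9,5,3
7,7,3
7,5,5
Counting gives 8.

8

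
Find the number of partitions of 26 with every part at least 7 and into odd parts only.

4

They are:
19 + 7
17 + 9
15 + 11
13 + 13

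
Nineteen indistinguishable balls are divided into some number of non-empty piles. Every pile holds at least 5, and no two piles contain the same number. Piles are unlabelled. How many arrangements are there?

7

The partitions of 19 that satisfy the conditions:
19
5+14
6+13
7+12
8+11
9+10
5+6+8
That's 7 in total.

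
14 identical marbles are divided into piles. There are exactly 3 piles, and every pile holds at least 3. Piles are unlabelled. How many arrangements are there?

5

Enumerating:
8 + 3 + 3
7 + 4 + 3
6 + 5 + 3
6 + 4 + 4
5 + 5 + 4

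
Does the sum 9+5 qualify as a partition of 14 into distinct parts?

Yes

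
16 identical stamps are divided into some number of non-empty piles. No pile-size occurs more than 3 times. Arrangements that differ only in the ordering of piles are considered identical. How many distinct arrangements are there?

132

Direct enumeration gives 132 partitions.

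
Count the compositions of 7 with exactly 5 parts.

A composition of 7 into 5 positive parts is chosen by placing 4 dividers among the 6 gaps between 7 units: C(6,4) = 15.

15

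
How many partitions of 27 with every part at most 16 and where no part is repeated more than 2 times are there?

Counting exhaustively, 649 partitions satisfy the conditions.

649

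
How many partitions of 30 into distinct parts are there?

296

Enumerating by decreasing first part gives 296 partitions in all.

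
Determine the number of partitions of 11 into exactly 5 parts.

10

Enumerating:
7 + 1 + 1 + 1 + 1
6 + 2 + 1 + 1 + 1
5 + 3 + 1 + 1 + 1
5 + 2 + 2 + 1 + 1
4 + 4 + 1 + 1 + 1
4 + 3 + 2 + 1 + 1
4 + 2 + 2 + 2 + 1
3 + 3 + 3 + 1 + 1
3 + 3 + 2 + 2 + 1
3 + 2 + 2 + 2 + 2
Counting gives 10.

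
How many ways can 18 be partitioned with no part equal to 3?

209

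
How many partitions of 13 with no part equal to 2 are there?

45

A partial list (first 12 by largest part):
13
1,12
1,1,11
3,10
1,1,1,10
4,9
1,3,9
1,1,1,1,9
5,8
1,4,8
1,1,3,8
1,1,1,1,1,8
…and 33 more, for 45 total.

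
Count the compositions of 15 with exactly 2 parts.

14

Place 1 bars in the 14 internal gaps of a row of 15 dots: C(14,1) = 14.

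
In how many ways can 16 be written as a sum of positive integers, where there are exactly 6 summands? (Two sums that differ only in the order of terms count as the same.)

35

There are too many to list fully; the first 12 (by largest part) are:
1, 1, 1, 1, 1, 11
1, 1, 1, 1, 2, 10
1, 1, 1, 1, 3, 9
1, 1, 1, 2, 2, 9
1, 1, 1, 1, 4, 8
1, 1, 1, 2, 3, 8
1, 1, 2, 2, 2, 8
1, 1, 1, 1, 5, 7
1, 1, 1, 2, 4, 7
1, 1, 1, 3, 3, 7
1, 1, 2, 2, 3, 7
1, 2, 2, 2, 2, 7
…and 23 more, for 35 total.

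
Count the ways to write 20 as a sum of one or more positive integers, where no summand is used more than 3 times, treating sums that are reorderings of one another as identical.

320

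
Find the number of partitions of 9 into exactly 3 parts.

7

Enumerating:
7 + 1 + 1
6 + 2 + 1
5 + 3 + 1
5 + 2 + 2
4 + 4 + 1
4 + 3 + 2
3 + 3 + 3
Counting gives 7.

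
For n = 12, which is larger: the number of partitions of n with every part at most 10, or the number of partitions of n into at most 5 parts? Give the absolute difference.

28

Partitions of 12 with every part at most 10: 75.
Partitions of 12 into at most 5 parts: 47.
|75 − 47| = 28.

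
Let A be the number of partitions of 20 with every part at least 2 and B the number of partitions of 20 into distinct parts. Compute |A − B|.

73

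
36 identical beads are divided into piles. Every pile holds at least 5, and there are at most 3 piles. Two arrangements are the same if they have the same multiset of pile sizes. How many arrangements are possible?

63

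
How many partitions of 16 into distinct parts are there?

32

There are too many to list fully; the first 12 (by largest part) are:
16
1, 15
2, 14
3, 13
1, 2, 13
4, 12
1, 3, 12
5, 11
1, 4, 11
2, 3, 11
6, 10
1, 5, 10
…and 20 more, for 32 total.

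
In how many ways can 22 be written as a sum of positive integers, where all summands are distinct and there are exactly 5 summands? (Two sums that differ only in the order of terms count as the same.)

13

The partitions of 22 that satisfy the conditions:
12+4+3+2+1
11+5+3+2+1
10+6+3+2+1
10+5+4+2+1
9+7+3+2+1
9+6+4+2+1
9+5+4+3+1
8+7+4+2+1
8+6+5+2+1
8+6+4+3+1
8+5+4+3+2
7+6+5+3+1
7+6+4+3+2
Counting gives 13.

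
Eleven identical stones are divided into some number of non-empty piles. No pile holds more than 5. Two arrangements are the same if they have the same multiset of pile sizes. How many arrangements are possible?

37

There are too many to list fully; the first 12 (by largest part) are:
5, 5, 1
5, 4, 2
5, 4, 1, 1
5, 3, 3
5, 3, 2, 1
5, 3, 1, 1, 1
5, 2, 2, 2
5, 2, 2, 1, 1
5, 2, 1, 1, 1, 1
5, 1, 1, 1, 1, 1, 1
4, 4, 3
4, 4, 2, 1
…and 25 more, for 37 total.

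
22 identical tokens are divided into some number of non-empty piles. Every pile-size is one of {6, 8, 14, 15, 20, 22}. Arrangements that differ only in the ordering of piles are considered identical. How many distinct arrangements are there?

3

The partitions of 22 that satisfy the conditions:
22
14,8
8,8,6
Counting gives 3.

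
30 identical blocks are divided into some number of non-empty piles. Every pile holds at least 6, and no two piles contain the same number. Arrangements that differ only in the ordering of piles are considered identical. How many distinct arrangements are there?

23

Listing the qualifying partitions of 30:
30
24+6
23+7
22+8
21+9
20+10
19+11
18+12
17+13
17+7+6
16+14
16+8+6
15+9+6
15+8+7
14+10+6
14+9+7
13+11+6
13+10+7
13+9+8
12+11+7
12+10+8
11+10+9
9+8+7+6
Counting gives 23.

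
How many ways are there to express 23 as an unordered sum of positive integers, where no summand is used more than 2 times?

355

Systematic enumeration (by largest part, then next-largest, …) yields 355.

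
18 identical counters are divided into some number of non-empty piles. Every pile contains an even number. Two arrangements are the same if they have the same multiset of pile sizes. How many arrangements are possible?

30

A partial list (first 12 by largest part):
18
16 + 2
14 + 4
14 + 2 + 2
12 + 6
12 + 4 + 2
12 + 2 + 2 + 2
10 + 8
10 + 6 + 2
10 + 4 + 4
10 + 4 + 2 + 2
10 + 2 + 2 + 2 + 2
…and 18 more, for 30 total.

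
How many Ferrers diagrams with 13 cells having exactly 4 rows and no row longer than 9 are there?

Listing the qualifying partitions of 13:
9+2+1+1
8+3+1+1
8+2+2+1
7+4+1+1
7+3+2+1
7+2+2+2
6+5+1+1
6+4+2+1
6+3+3+1
6+3+2+2
5+5+2+1
5+4+3+1
5+4+2+2
5+3+3+2
4+4+4+1
4+4+3+2
4+3+3+3
Counting gives 17.

17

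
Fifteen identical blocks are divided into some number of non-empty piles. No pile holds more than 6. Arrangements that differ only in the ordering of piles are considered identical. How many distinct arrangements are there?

A full systematic count gives 110.

110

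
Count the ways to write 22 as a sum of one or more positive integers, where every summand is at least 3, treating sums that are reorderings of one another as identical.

Enumerating by decreasing first part gives 73 partitions in all.

73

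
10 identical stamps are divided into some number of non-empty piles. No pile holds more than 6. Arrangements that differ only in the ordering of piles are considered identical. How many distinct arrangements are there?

35

A partial list (first 12 by largest part):
6, 4
6, 3, 1
6, 2, 2
6, 2, 1, 1
6, 1, 1, 1, 1
5, 5
5, 4, 1
5, 3, 2
5, 3, 1, 1
5, 2, 2, 1
5, 2, 1, 1, 1
5, 1, 1, 1, 1, 1
…and 23 more, for 35 total.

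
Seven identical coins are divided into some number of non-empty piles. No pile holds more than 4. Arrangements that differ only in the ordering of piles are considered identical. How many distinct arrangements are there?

11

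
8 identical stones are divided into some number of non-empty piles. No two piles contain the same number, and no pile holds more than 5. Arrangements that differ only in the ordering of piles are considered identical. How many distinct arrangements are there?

3

Enumerating:
3,5
1,2,5
1,3,4
Counting gives 3.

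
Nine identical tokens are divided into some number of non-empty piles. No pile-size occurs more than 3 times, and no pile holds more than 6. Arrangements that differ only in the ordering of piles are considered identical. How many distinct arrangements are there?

18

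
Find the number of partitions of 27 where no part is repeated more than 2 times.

731

Counting exhaustively, 731 partitions satisfy the conditions.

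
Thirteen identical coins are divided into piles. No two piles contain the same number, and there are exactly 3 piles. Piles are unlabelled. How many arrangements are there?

8

Enumerating:
10 + 2 + 1
9 + 3 + 1
8 + 4 + 1
8 + 3 + 2
7 + 5 + 1
7 + 4 + 2
6 + 5 + 2
6 + 4 + 3
Counting gives 8.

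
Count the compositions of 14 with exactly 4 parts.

286

A composition of 14 into 4 positive parts is chosen by placing 3 dividers among the 13 gaps between 14 units: C(13,3) = 286.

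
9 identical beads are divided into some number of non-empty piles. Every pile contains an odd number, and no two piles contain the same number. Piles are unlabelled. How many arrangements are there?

Enumerating:
9
5+3+1
That's 2 in total.

2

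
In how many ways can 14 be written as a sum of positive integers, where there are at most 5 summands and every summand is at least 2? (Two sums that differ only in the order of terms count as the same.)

31

There are too many to list fully; the first 12 (by largest part) are:
14
12 + 2
11 + 3
10 + 4
10 + 2 + 2
9 + 5
9 + 3 + 2
8 + 6
8 + 4 + 2
8 + 3 + 3
8 + 2 + 2 + 2
7 + 7
…and 19 more, for 31 total.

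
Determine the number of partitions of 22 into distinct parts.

There are 89 such partitions.

89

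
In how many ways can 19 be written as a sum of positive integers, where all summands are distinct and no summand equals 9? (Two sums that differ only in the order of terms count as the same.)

45

A partial list (first 12 by largest part):
19
1 + 18
2 + 17
3 + 16
1 + 2 + 16
4 + 15
1 + 3 + 15
5 + 14
1 + 4 + 14
2 + 3 + 14
6 + 13
1 + 5 + 13
…and 33 more, for 45 total.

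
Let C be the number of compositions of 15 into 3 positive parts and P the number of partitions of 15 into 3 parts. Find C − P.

72

Ordered (compositions into 3 parts): C(14,2) = 91.
Partitions of 15 into exactly 3 parts: 19.
Difference: 91 − 19 = 72.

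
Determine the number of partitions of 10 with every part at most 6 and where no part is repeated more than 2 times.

16

They are:
6+4
6+3+1
6+2+2
6+2+1+1
5+5
5+4+1
5+3+2
5+3+1+1
5+2+2+1
4+4+2
4+4+1+1
4+3+3
4+3+2+1
4+2+2+1+1
3+3+2+2
3+3+2+1+1
Counting gives 16.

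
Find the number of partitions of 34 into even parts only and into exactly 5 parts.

47

A partial list (first 12 by largest part):
2, 2, 2, 2, 26
2, 2, 2, 4, 24
2, 2, 2, 6, 22
2, 2, 4, 4, 22
2, 2, 2, 8, 20
2, 2, 4, 6, 20
2, 4, 4, 4, 20
2, 2, 2, 10, 18
2, 2, 4, 8, 18
2, 2, 6, 6, 18
2, 4, 4, 6, 18
4, 4, 4, 4, 18
…and 35 more, for 47 total.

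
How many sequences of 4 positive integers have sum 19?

816

A composition of 19 into 4 positive parts is chosen by placing 3 dividers among the 18 gaps between 19 units: C(18,3) = 816.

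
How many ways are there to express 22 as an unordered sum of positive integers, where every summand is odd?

Direct enumeration gives 89 partitions.

89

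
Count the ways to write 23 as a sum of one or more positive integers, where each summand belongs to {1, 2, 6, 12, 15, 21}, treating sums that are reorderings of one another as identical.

A partial list (first 12 by largest part):
21, 2
21, 1, 1
15, 6, 2
15, 6, 1, 1
15, 2, 2, 2, 2
15, 2, 2, 2, 1, 1
15, 2, 2, 1, 1, 1, 1
15, 2, 1, 1, 1, 1, 1, 1
15, 1, 1, 1, 1, 1, 1, 1, 1
12, 6, 2, 2, 1
12, 6, 2, 1, 1, 1
12, 6, 1, 1, 1, 1, 1
…and 36 more, for 48 total.

48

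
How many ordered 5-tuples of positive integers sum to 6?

By stars and bars with positive parts, the count is C(5,4) = 5.

5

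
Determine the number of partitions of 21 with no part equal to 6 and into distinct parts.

55

There are too many to list fully; the first 12 (by largest part) are:
21
20+1
19+2
18+3
18+2+1
17+4
17+3+1
16+5
16+4+1
16+3+2
15+5+1
15+4+2
…and 43 more, for 55 total.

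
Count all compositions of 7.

Each of the 6 gaps between 7 units is either a break or not: 2^6 = 64.

64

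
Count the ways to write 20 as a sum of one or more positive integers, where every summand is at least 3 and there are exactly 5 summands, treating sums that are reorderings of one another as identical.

The partitions of 20 that satisfy the conditions:
8, 3, 3, 3, 3
7, 4, 3, 3, 3
6, 5, 3, 3, 3
6, 4, 4, 3, 3
5, 5, 4, 3, 3
5, 4, 4, 4, 3
4, 4, 4, 4, 4

7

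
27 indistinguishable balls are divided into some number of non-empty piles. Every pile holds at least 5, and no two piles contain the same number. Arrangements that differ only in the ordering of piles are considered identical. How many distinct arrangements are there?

The partitions of 27 that satisfy the conditions:
27
22 + 5
21 + 6
20 + 7
19 + 8
18 + 9
17 + 10
16 + 11
16 + 6 + 5
15 + 12
15 + 7 + 5
14 + 13
14 + 8 + 5
14 + 7 + 6
13 + 9 + 5
13 + 8 + 6
12 + 10 + 5
12 + 9 + 6
12 + 8 + 7
11 + 10 + 6
11 + 9 + 7
10 + 9 + 8
9 + 7 + 6 + 5

23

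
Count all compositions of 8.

128

Each of the 7 gaps between 8 units is either a break or not: 2^7 = 128.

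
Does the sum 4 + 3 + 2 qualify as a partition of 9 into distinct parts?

Yes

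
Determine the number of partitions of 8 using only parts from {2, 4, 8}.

4

The partitions of 8 that satisfy the conditions:
8
4+4
4+2+2
2+2+2+2
Counting gives 4.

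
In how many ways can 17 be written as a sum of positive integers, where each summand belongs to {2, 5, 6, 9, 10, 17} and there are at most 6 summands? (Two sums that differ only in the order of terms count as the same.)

They are:
17
2 + 5 + 10
2 + 6 + 9
2 + 2 + 2 + 2 + 9
5 + 6 + 6
2 + 2 + 2 + 5 + 6
2 + 5 + 5 + 5

7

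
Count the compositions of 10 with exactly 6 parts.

126

By stars and bars with positive parts, the count is C(9,5) = 126.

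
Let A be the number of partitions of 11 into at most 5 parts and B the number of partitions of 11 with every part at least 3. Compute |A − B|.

Partitions of 11 into at most 5 parts: 37.
Partitions of 11 with every part at least 3: 6.
|37 − 6| = 31.

31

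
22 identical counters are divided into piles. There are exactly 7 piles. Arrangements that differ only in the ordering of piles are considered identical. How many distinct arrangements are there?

131

Direct enumeration gives 131 partitions.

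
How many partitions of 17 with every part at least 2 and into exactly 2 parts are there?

Listing the qualifying partitions of 17:
15+2
14+3
13+4
12+5
11+6
10+7
9+8
That's 7 in total.

7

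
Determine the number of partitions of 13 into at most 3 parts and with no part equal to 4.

16

They are:
13
12,1
11,2
11,1,1
10,3
10,2,1
9,3,1
9,2,2
8,5
8,3,2
7,6
7,5,1
7,3,3
6,6,1
6,5,2
5,5,3
That's 16 in total.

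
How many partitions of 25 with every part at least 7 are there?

11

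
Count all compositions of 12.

The number of compositions of n is 2^(n−1); here 2^11 = 2048.

2048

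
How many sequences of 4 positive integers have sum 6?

Place 3 bars in the 5 internal gaps of a row of 6 dots: C(5,3) = 10.

10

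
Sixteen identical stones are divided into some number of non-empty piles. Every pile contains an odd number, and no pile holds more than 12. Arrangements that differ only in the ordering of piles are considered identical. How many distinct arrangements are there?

29

There are too many to list fully; the first 12 (by largest part) are:
5 + 11
1 + 1 + 3 + 11
1 + 1 + 1 + 1 + 1 + 11
7 + 9
1 + 1 + 5 + 9
1 + 3 + 3 + 9
1 + 1 + 1 + 1 + 3 + 9
1 + 1 + 1 + 1 + 1 + 1 + 1 + 9
1 + 1 + 7 + 7
1 + 3 + 5 + 7
1 + 1 + 1 + 1 + 5 + 7
3 + 3 + 3 + 7
…and 17 more, for 29 total.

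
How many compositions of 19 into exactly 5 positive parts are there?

A composition of 19 into 5 positive parts is chosen by placing 4 dividers among the 18 gaps between 19 units: C(18,4) = 3060.

3060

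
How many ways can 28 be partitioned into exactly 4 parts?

169

Direct enumeration gives 169 partitions.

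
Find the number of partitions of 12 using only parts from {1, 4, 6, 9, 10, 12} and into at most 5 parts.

The partitions of 12 that satisfy the conditions:
12
10 + 1 + 1
9 + 1 + 1 + 1
6 + 6
6 + 4 + 1 + 1
4 + 4 + 4
That's 6 in total.

6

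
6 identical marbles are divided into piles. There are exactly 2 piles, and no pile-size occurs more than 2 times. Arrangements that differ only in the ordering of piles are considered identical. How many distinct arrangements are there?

3

The partitions of 6 that satisfy the conditions:
5+1
4+2
3+3
That's 3 in total.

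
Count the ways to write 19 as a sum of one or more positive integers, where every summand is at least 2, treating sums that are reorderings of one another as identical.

105

There are 105 such partitions.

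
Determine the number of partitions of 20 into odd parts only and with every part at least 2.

They are:
17, 3
15, 5
13, 7
11, 9
11, 3, 3, 3
9, 5, 3, 3
7, 7, 3, 3
7, 5, 5, 3
5, 5, 5, 5
5, 3, 3, 3, 3, 3

10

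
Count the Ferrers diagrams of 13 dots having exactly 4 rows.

Listing the qualifying partitions of 13:
1+1+1+10
1+1+2+9
1+1+3+8
1+2+2+8
1+1+4+7
1+2+3+7
2+2+2+7
1+1+5+6
1+2+4+6
1+3+3+6
2+2+3+6
1+2+5+5
1+3+4+5
2+2+4+5
2+3+3+5
1+4+4+4
2+3+4+4
3+3+3+4
Counting gives 18.

18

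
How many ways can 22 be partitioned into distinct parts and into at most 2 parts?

11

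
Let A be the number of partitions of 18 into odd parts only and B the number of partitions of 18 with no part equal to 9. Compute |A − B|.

309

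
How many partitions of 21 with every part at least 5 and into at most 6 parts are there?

15

Enumerating:
21
16+5
15+6
14+7
13+8
12+9
11+10
11+5+5
10+6+5
9+7+5
9+6+6
8+8+5
8+7+6
7+7+7
6+5+5+5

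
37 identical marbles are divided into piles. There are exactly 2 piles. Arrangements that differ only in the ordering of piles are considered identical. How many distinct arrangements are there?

18

They are:
36, 1
35, 2
34, 3
33, 4
32, 5
31, 6
30, 7
29, 8
28, 9
27, 10
26, 11
25, 12
24, 13
23, 14
22, 15
21, 16
20, 17
19, 18
Counting gives 18.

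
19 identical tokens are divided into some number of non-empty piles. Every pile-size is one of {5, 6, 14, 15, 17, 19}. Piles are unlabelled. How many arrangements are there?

2

They are:
19
14+5
That's 2 in total.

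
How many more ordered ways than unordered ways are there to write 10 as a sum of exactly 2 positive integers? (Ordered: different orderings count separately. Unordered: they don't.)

4

Compositions: C(9,1) = 9.
Unordered (partitions into 2 parts): 5.
Difference: 9 − 5 = 4.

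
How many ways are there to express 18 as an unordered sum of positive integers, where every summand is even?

A partial list (first 12 by largest part):
18
16, 2
14, 4
14, 2, 2
12, 6
12, 4, 2
12, 2, 2, 2
10, 8
10, 6, 2
10, 4, 4
10, 4, 2, 2
10, 2, 2, 2, 2
…and 18 more, for 30 total.

30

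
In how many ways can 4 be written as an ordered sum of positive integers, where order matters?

8

Each of the 3 gaps between 4 units is either a break or not: 2^3 = 8.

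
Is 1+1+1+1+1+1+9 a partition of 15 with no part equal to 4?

The parts sum to 15, and the condition 'no summand equals 4' holds.

Yes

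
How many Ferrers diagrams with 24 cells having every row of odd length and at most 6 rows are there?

55

There are too many to list fully; the first 12 (by largest part) are:
23 + 1
21 + 3
21 + 1 + 1 + 1
19 + 5
19 + 3 + 1 + 1
19 + 1 + 1 + 1 + 1 + 1
17 + 7
17 + 5 + 1 + 1
17 + 3 + 3 + 1
17 + 3 + 1 + 1 + 1 + 1
15 + 9
15 + 7 + 1 + 1
…and 43 more, for 55 total.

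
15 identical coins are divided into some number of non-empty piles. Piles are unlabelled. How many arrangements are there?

Enumerating by decreasing first part gives 176 partitions in all.

176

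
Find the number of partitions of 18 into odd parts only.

46

There are too many to list fully; the first 12 (by largest part) are:
1,17
3,15
1,1,1,15
5,13
1,1,3,13
1,1,1,1,1,13
7,11
1,1,5,11
1,3,3,11
1,1,1,1,3,11
1,1,1,1,1,1,1,11
9,9
…and 34 more, for 46 total.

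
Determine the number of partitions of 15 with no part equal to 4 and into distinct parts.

18

Listing the qualifying partitions of 15:
15
1,14
2,13
3,12
1,2,12
1,3,11
5,10
2,3,10
6,9
1,5,9
1,2,3,9
7,8
1,6,8
2,5,8
2,6,7
3,5,7
1,2,5,7
1,3,5,6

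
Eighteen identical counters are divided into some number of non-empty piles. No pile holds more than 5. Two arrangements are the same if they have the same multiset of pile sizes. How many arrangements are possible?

141

A full systematic count gives 141.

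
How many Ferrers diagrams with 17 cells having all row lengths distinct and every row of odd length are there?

They are:
17
13,3,1
11,5,1
9,7,1
9,5,3
Counting gives 5.

5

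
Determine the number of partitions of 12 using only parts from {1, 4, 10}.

5

Listing the qualifying partitions of 12:
1 + 1 + 10
4 + 4 + 4
1 + 1 + 1 + 1 + 4 + 4
1 + 1 + 1 + 1 + 1 + 1 + 1 + 1 + 4
1 + 1 + 1 + 1 + 1 + 1 + 1 + 1 + 1 + 1 + 1 + 1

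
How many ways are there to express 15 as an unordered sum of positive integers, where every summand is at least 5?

5

Listing the qualifying partitions of 15:
15
10, 5
9, 6
8, 7
5, 5, 5
Counting gives 5.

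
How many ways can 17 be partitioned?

Direct enumeration gives 297 partitions.

297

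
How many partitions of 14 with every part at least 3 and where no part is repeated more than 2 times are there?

12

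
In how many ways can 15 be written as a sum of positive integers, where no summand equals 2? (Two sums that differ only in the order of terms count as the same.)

75

Systematic enumeration (by largest part, then next-largest, …) yields 75.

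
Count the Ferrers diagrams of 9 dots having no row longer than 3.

12

Listing the qualifying partitions of 9:
3+3+3
3+3+2+1
3+3+1+1+1
3+2+2+2
3+2+2+1+1
3+2+1+1+1+1
3+1+1+1+1+1+1
2+2+2+2+1
2+2+2+1+1+1
2+2+1+1+1+1+1
2+1+1+1+1+1+1+1
1+1+1+1+1+1+1+1+1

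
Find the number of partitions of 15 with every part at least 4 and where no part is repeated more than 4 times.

8

The partitions of 15 that satisfy the conditions:
15
11, 4
10, 5
9, 6
8, 7
7, 4, 4
6, 5, 4
5, 5, 5
Counting gives 8.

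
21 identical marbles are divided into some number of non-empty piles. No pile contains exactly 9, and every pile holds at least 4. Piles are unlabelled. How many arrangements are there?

22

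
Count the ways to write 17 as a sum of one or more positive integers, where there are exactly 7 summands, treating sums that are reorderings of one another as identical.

38

A partial list (first 12 by largest part):
11 + 1 + 1 + 1 + 1 + 1 + 1
10 + 2 + 1 + 1 + 1 + 1 + 1
9 + 3 + 1 + 1 + 1 + 1 + 1
9 + 2 + 2 + 1 + 1 + 1 + 1
8 + 4 + 1 + 1 + 1 + 1 + 1
8 + 3 + 2 + 1 + 1 + 1 + 1
8 + 2 + 2 + 2 + 1 + 1 + 1
7 + 5 + 1 + 1 + 1 + 1 + 1
7 + 4 + 2 + 1 + 1 + 1 + 1
7 + 3 + 3 + 1 + 1 + 1 + 1
7 + 3 + 2 + 2 + 1 + 1 + 1
7 + 2 + 2 + 2 + 2 + 1 + 1
…and 26 more, for 38 total.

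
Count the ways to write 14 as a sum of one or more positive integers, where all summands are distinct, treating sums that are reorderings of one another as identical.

The partitions of 14 that satisfy the conditions:
14
1+13
2+12
3+11
1+2+11
4+10
1+3+10
5+9
1+4+9
2+3+9
6+8
1+5+8
2+4+8
1+2+3+8
1+6+7
2+5+7
3+4+7
1+2+4+7
3+5+6
1+2+5+6
1+3+4+6
2+3+4+5

22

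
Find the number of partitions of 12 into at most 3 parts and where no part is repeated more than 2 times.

18

The partitions of 12 that satisfy the conditions:
12
11 + 1
10 + 2
10 + 1 + 1
9 + 3
9 + 2 + 1
8 + 4
8 + 3 + 1
8 + 2 + 2
7 + 5
7 + 4 + 1
7 + 3 + 2
6 + 6
6 + 5 + 1
6 + 4 + 2
6 + 3 + 3
5 + 5 + 2
5 + 4 + 3
Counting gives 18.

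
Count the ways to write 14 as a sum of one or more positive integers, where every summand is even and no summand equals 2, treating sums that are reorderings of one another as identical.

4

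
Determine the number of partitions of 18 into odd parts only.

There are too many to list fully; the first 12 (by largest part) are:
17+1
15+3
15+1+1+1
13+5
13+3+1+1
13+1+1+1+1+1
11+7
11+5+1+1
11+3+3+1
11+3+1+1+1+1
11+1+1+1+1+1+1+1
9+9
…and 34 more, for 46 total.

46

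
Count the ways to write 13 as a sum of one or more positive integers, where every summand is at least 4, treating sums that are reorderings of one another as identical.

They are:
13
4+9
5+8
6+7
4+4+5

5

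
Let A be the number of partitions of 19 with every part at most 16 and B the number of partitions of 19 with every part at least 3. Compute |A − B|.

447

Partitions of 19 with every part at most 16: 486.
Partitions of 19 with every part at least 3: 39.
|486 − 39| = 447.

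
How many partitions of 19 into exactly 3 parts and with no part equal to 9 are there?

The partitions of 19 that satisfy the conditions:
17+1+1
16+2+1
15+3+1
15+2+2
14+4+1
14+3+2
13+5+1
13+4+2
13+3+3
12+6+1
12+5+2
12+4+3
11+7+1
11+6+2
11+5+3
11+4+4
10+8+1
10+7+2
10+6+3
10+5+4
8+8+3
8+7+4
8+6+5
7+7+5
7+6+6
Counting gives 25.

25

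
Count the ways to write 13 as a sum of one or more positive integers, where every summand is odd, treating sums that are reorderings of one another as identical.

Listing the qualifying partitions of 13:
13
1,1,11
1,3,9
1,1,1,1,9
1,5,7
3,3,7
1,1,1,3,7
1,1,1,1,1,1,7
3,5,5
1,1,1,5,5
1,1,3,3,5
1,1,1,1,1,3,5
1,1,1,1,1,1,1,1,5
1,3,3,3,3
1,1,1,1,3,3,3
1,1,1,1,1,1,1,3,3
1,1,1,1,1,1,1,1,1,1,3
1,1,1,1,1,1,1,1,1,1,1,1,1
That's 18 in total.

18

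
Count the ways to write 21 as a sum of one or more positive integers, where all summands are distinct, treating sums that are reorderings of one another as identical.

76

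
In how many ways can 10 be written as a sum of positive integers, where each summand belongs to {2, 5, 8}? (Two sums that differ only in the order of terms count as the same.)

3

Enumerating:
8+2
5+5
2+2+2+2+2
That's 3 in total.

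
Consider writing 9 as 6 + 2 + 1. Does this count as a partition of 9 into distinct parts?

The parts sum to 9, and the condition 'all summands are distinct' holds.

Yes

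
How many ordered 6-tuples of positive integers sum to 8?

Equivalently, choose which 5 of the 7 gaps become plus signs: C(7,5) = 21.

21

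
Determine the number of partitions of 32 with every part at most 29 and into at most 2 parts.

14

They are:
29,3
28,4
27,5
26,6
25,7
24,8
23,9
22,10
21,11
20,12
19,13
18,14
17,15
16,16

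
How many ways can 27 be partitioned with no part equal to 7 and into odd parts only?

There are 128 such partitions.

128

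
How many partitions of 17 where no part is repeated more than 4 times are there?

205

Direct enumeration gives 205 partitions.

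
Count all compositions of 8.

There are 7 gaps and each independently is a cut or not, giving 2^7 = 128.

128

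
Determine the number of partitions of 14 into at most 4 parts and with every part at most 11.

A partial list (first 12 by largest part):
11+3
11+2+1
11+1+1+1
10+4
10+3+1
10+2+2
10+2+1+1
9+5
9+4+1
9+3+2
9+3+1+1
9+2+2+1
…and 31 more, for 43 total.

43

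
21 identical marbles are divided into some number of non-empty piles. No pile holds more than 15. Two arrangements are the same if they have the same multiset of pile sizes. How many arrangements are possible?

Enumerating by decreasing first part gives 773 partitions in all.

773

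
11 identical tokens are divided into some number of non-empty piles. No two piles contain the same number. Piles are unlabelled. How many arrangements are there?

The partitions of 11 that satisfy the conditions:
11
10, 1
9, 2
8, 3
8, 2, 1
7, 4
7, 3, 1
6, 5
6, 4, 1
6, 3, 2
5, 4, 2
5, 3, 2, 1

12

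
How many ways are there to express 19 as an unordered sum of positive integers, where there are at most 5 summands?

164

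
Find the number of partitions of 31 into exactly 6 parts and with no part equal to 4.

357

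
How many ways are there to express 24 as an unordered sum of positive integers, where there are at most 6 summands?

Enumerating by decreasing first part gives 532 partitions in all.

532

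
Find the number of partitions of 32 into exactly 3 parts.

Direct enumeration gives 85 partitions.

85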